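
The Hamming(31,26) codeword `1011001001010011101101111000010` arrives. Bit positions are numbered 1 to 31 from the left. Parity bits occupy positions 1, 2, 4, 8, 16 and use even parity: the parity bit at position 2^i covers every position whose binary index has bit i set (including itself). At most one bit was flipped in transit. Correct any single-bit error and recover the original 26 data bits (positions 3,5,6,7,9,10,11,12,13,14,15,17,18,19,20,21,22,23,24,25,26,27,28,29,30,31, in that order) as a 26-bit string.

10010101001101101111000010

s1: b1⊕b3⊕b5⊕b7⊕b9⊕b11⊕b13⊕b15⊕b17⊕b19⊕b21⊕b23⊕b25⊕b27⊕b29⊕b31 = 1⊕1⊕0⊕1⊕0⊕0⊕0⊕1⊕1⊕1⊕0⊕1⊕1⊕0⊕0⊕0 = 0
s2: b2⊕b3⊕b6⊕b7⊕b10⊕b11⊕b14⊕b15⊕b18⊕b19⊕b22⊕b23⊕b26⊕b27⊕b30⊕b31 = 0⊕1⊕0⊕1⊕1⊕0⊕0⊕1⊕0⊕1⊕1⊕1⊕0⊕0⊕1⊕0 = 0
s4: b4⊕b5⊕b6⊕b7⊕b12⊕b13⊕b14⊕b15⊕b20⊕b21⊕b22⊕b23⊕b28⊕b29⊕b30⊕b31 = 1⊕0⊕0⊕1⊕1⊕0⊕0⊕1⊕1⊕0⊕1⊕1⊕0⊕0⊕1⊕0 = 0
s8: b8⊕b9⊕b10⊕b11⊕b12⊕b13⊕b14⊕b15⊕b24⊕b25⊕b26⊕b27⊕b28⊕b29⊕b30⊕b31 = 0⊕0⊕1⊕0⊕1⊕0⊕0⊕1⊕1⊕1⊕0⊕0⊕0⊕0⊕1⊕0 = 0
s16: b16⊕b17⊕b18⊕b19⊕b20⊕b21⊕b22⊕b23⊕b24⊕b25⊕b26⊕b27⊕b28⊕b29⊕b30⊕b31 = 1⊕1⊕0⊕1⊕1⊕0⊕1⊕1⊕1⊕1⊕0⊕0⊕0⊕0⊕1⊕0 = 1
Syndrome (s16...s1) = 10000 → position 16.
Flip bit 16: corrected codeword = 1011001001010010101101111000010
Data bits at positions 3,5,6,7,9,10,11,12,13,14,15,17,18,19,20,21,22,23,24,25,26,27,28,29,30,31: 10010101001101101111000010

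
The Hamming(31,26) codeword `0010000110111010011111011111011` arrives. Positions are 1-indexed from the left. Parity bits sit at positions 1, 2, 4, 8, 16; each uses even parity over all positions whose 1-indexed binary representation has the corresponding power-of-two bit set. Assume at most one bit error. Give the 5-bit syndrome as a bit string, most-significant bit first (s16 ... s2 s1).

01100

s1: b1⊕b3⊕b5⊕b7⊕b9⊕b11⊕b13⊕b15⊕b17⊕b19⊕b21⊕b23⊕b25⊕b27⊕b29⊕b31 = 0⊕1⊕0⊕0⊕1⊕1⊕1⊕1⊕0⊕1⊕1⊕0⊕1⊕1⊕0⊕1 = 0
s2: b2⊕b3⊕b6⊕b7⊕b10⊕b11⊕b14⊕b15⊕b18⊕b19⊕b22⊕b23⊕b26⊕b27⊕b30⊕b31 = 0⊕1⊕0⊕0⊕0⊕1⊕0⊕1⊕1⊕1⊕1⊕0⊕1⊕1⊕1⊕1 = 0
s4: b4⊕b5⊕b6⊕b7⊕b12⊕b13⊕b14⊕b15⊕b20⊕b21⊕b22⊕b23⊕b28⊕b29⊕b30⊕b31 = 0⊕0⊕0⊕0⊕1⊕1⊕0⊕1⊕1⊕1⊕1⊕0⊕1⊕0⊕1⊕1 = 1
s8: b8⊕b9⊕b10⊕b11⊕b12⊕b13⊕b14⊕b15⊕b24⊕b25⊕b26⊕b27⊕b28⊕b29⊕b30⊕b31 = 1⊕1⊕0⊕1⊕1⊕1⊕0⊕1⊕1⊕1⊕1⊕1⊕1⊕0⊕1⊕1 = 1
s16: b16⊕b17⊕b18⊕b19⊕b20⊕b21⊕b22⊕b23⊕b24⊕b25⊕b26⊕b27⊕b28⊕b29⊕b30⊕b31 = 0⊕0⊕1⊕1⊕1⊕1⊕1⊕0⊕1⊕1⊕1⊕1⊕1⊕0⊕1⊕1 = 0
Syndrome (s16...s1) = 01100 → position 12.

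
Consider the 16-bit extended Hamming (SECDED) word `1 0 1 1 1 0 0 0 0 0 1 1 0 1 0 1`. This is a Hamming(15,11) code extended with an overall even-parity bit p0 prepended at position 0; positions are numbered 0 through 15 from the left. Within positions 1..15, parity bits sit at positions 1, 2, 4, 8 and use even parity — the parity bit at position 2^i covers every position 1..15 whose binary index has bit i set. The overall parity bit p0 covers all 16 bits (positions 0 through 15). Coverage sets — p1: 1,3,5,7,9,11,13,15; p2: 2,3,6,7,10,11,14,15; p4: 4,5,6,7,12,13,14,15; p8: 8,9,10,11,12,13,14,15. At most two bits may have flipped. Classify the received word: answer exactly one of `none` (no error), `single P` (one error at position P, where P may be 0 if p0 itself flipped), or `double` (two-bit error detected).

s1: b1⊕b3⊕b5⊕b7⊕b9⊕b11⊕b13⊕b15 = 0⊕1⊕0⊕0⊕0⊕1⊕1⊕1 = 0
s2: b2⊕b3⊕b6⊕b7⊕b10⊕b11⊕b14⊕b15 = 1⊕1⊕0⊕0⊕1⊕1⊕0⊕1 = 1
s4: b4⊕b5⊕b6⊕b7⊕b12⊕b13⊕b14⊕b15 = 1⊕0⊕0⊕0⊕0⊕1⊕0⊕1 = 1
s8: b8⊕b9⊕b10⊕b11⊕b12⊕b13⊕b14⊕b15 = 0⊕0⊕1⊕1⊕0⊕1⊕0⊕1 = 0
Syndrome (s8...s1) = 0110 → position 6.
Overall parity (XOR of all 16 bits, including p0): 1⊕0⊕1⊕1⊕1⊕0⊕0⊕0⊕0⊕0⊕1⊕1⊕0⊕1⊕0⊕1 = 0
Overall=0, syndrome position=6 → double-bit error detected (uncorrectable).

double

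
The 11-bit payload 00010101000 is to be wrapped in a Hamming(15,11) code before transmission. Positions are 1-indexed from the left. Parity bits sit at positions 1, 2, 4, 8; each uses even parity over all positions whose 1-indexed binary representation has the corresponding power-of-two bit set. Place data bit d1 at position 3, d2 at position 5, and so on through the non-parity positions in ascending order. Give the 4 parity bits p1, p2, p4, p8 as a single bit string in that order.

Place data bits at non-power-of-two positions: b3=0, b5=0, b6=0, b7=1, b9=0, b10=1, b11=0, b12=1, b13=0, b14=0, b15=0.
p1 = XOR of data positions {3,5,7,9,11,13,15} = 0⊕0⊕1⊕0⊕0⊕0⊕0 = 1
p2 = XOR of data positions {3,6,7,10,11,14,15} = 0⊕0⊕1⊕1⊕0⊕0⊕0 = 0
p4 = XOR of data positions {5,6,7,12,13,14,15} = 0⊕0⊕1⊕1⊕0⊕0⊕0 = 0
p8 = XOR of data positions {9,10,11,12,13,14,15} = 0⊕1⊕0⊕1⊕0⊕0⊕0 = 0
Parity bits p1,p2,p4,p8 = 1000

1000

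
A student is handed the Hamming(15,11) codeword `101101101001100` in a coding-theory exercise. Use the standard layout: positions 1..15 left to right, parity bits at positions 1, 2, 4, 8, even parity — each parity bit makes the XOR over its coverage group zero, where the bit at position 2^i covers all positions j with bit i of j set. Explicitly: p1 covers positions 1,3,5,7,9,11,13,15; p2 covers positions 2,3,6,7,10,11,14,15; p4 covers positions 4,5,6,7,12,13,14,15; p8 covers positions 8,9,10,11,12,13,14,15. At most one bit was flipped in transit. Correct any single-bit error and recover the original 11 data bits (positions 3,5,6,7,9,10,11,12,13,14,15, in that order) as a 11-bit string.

s1: b1⊕b3⊕b5⊕b7⊕b9⊕b11⊕b13⊕b15 = 1⊕1⊕0⊕1⊕1⊕0⊕1⊕0 = 1
s2: b2⊕b3⊕b6⊕b7⊕b10⊕b11⊕b14⊕b15 = 0⊕1⊕1⊕1⊕0⊕0⊕0⊕0 = 1
s4: b4⊕b5⊕b6⊕b7⊕b12⊕b13⊕b14⊕b15 = 1⊕0⊕1⊕1⊕1⊕1⊕0⊕0 = 1
s8: b8⊕b9⊕b10⊕b11⊕b12⊕b13⊕b14⊕b15 = 0⊕1⊕0⊕0⊕1⊕1⊕0⊕0 = 1
Syndrome (s8...s1) = 1111 → position 15.
Flip bit 15: corrected codeword = 101101101001101
Data bits at positions 3,5,6,7,9,10,11,12,13,14,15: 10111001101

10111001101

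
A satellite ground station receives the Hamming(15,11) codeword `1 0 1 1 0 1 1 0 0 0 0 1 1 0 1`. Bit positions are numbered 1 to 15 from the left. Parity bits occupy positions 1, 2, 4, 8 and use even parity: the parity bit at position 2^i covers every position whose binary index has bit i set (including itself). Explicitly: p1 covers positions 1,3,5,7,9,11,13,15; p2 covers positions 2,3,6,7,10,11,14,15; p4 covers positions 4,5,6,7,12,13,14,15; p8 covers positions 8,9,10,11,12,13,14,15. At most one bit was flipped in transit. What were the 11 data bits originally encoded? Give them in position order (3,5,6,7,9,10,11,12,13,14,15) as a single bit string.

10111001101

s1: b1⊕b3⊕b5⊕b7⊕b9⊕b11⊕b13⊕b15 = 1⊕1⊕0⊕1⊕0⊕0⊕1⊕1 = 1
s2: b2⊕b3⊕b6⊕b7⊕b10⊕b11⊕b14⊕b15 = 0⊕1⊕1⊕1⊕0⊕0⊕0⊕1 = 0
s4: b4⊕b5⊕b6⊕b7⊕b12⊕b13⊕b14⊕b15 = 1⊕0⊕1⊕1⊕1⊕1⊕0⊕1 = 0
s8: b8⊕b9⊕b10⊕b11⊕b12⊕b13⊕b14⊕b15 = 0⊕0⊕0⊕0⊕1⊕1⊕0⊕1 = 1
Syndrome (s8...s1) = 1001 → position 9.
Flip bit 9: corrected codeword = 101101101001101
Data bits at positions 3,5,6,7,9,10,11,12,13,14,15: 10111001101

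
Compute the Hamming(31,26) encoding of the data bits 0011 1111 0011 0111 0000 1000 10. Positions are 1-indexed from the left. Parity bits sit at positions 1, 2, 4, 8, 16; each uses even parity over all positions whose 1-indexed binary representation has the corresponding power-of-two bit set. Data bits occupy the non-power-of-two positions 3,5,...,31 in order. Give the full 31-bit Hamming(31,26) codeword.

1001011111110010101110000100010

Place data bits at non-power-of-two positions: b3=0, b5=0, b6=1, b7=1, b9=1, b10=1, b11=1, b12=1, b13=0, b14=0, b15=1, b17=1, b18=0, b19=1, b20=1, b21=1, b22=0, b23=0, b24=0, b25=0, b26=1, b27=0, b28=0, b29=0, b30=1, b31=0.
p1 = XOR of data positions {3,5,7,9,11,13,15,17,19,21,23,25,27,29,31} = 0⊕0⊕1⊕1⊕1⊕0⊕1⊕1⊕1⊕1⊕0⊕0⊕0⊕0⊕0 = 1
p2 = XOR of data positions {3,6,7,10,11,14,15,18,19,22,23,26,27,30,31} = 0⊕1⊕1⊕1⊕1⊕0⊕1⊕0⊕1⊕0⊕0⊕1⊕0⊕1⊕0 = 0
p4 = XOR of data positions {5,6,7,12,13,14,15,20,21,22,23,28,29,30,31} = 0⊕1⊕1⊕1⊕0⊕0⊕1⊕1⊕1⊕0⊕0⊕0⊕0⊕1⊕0 = 1
p8 = XOR of data positions {9,10,11,12,13,14,15,24,25,26,27,28,29,30,31} = 1⊕1⊕1⊕1⊕0⊕0⊕1⊕0⊕0⊕1⊕0⊕0⊕0⊕1⊕0 = 1
p16 = XOR of data positions {17,18,19,20,21,22,23,24,25,26,27,28,29,30,31} = 1⊕0⊕1⊕1⊕1⊕0⊕0⊕0⊕0⊕1⊕0⊕0⊕0⊕1⊕0 = 0
Codeword b1..b31 = 1001011111110010101110000100010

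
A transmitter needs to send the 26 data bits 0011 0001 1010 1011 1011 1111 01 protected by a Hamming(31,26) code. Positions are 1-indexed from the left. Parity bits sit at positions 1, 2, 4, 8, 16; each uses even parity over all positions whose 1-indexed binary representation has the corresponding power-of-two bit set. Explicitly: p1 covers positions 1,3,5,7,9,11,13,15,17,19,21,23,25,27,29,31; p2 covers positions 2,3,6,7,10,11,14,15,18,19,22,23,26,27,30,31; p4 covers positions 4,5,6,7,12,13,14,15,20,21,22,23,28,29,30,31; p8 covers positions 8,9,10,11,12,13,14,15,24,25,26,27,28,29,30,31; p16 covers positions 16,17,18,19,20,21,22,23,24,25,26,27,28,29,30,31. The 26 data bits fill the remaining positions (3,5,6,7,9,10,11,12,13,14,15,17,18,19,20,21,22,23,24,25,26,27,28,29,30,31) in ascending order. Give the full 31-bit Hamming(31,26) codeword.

Place data bits at non-power-of-two positions: b3=0, b5=0, b6=1, b7=1, b9=0, b10=0, b11=0, b12=1, b13=1, b14=0, b15=1, b17=0, b18=1, b19=0, b20=1, b21=1, b22=1, b23=0, b24=1, b25=1, b26=1, b27=1, b28=1, b29=1, b30=0, b31=1.
p1 = XOR of data positions {3,5,7,9,11,13,15,17,19,21,23,25,27,29,31} = 0⊕0⊕1⊕0⊕0⊕1⊕1⊕0⊕0⊕1⊕0⊕1⊕1⊕1⊕1 = 0
p2 = XOR of data positions {3,6,7,10,11,14,15,18,19,22,23,26,27,30,31} = 0⊕1⊕1⊕0⊕0⊕0⊕1⊕1⊕0⊕1⊕0⊕1⊕1⊕0⊕1 = 0
p4 = XOR of data positions {5,6,7,12,13,14,15,20,21,22,23,28,29,30,31} = 0⊕1⊕1⊕1⊕1⊕0⊕1⊕1⊕1⊕1⊕0⊕1⊕1⊕0⊕1 = 1
p8 = XOR of data positions {9,10,11,12,13,14,15,24,25,26,27,28,29,30,31} = 0⊕0⊕0⊕1⊕1⊕0⊕1⊕1⊕1⊕1⊕1⊕1⊕1⊕0⊕1 = 0
p16 = XOR of data positions {17,18,19,20,21,22,23,24,25,26,27,28,29,30,31} = 0⊕1⊕0⊕1⊕1⊕1⊕0⊕1⊕1⊕1⊕1⊕1⊕1⊕0⊕1 = 1
Codeword b1..b31 = 0001011000011011010111011111101

0001011000011011010111011111101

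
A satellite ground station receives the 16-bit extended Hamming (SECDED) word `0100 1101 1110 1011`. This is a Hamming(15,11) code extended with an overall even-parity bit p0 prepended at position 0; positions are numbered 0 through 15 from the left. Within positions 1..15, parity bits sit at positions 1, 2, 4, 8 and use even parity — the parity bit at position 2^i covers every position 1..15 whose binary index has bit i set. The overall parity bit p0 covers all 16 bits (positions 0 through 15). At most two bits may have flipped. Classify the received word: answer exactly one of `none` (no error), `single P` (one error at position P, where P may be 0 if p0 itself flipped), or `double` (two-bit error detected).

double

s1: b1⊕b3⊕b5⊕b7⊕b9⊕b11⊕b13⊕b15 = 1⊕0⊕1⊕1⊕1⊕0⊕0⊕1 = 1
s2: b2⊕b3⊕b6⊕b7⊕b10⊕b11⊕b14⊕b15 = 0⊕0⊕0⊕1⊕1⊕0⊕1⊕1 = 0
s4: b4⊕b5⊕b6⊕b7⊕b12⊕b13⊕b14⊕b15 = 1⊕1⊕0⊕1⊕1⊕0⊕1⊕1 = 0
s8: b8⊕b9⊕b10⊕b11⊕b12⊕b13⊕b14⊕b15 = 1⊕1⊕1⊕0⊕1⊕0⊕1⊕1 = 0
Syndrome (s8...s1) = 0001 → position 1.
Overall parity (XOR of all 16 bits, including p0): 0⊕1⊕0⊕0⊕1⊕1⊕0⊕1⊕1⊕1⊕1⊕0⊕1⊕0⊕1⊕1 = 0
Overall=0, syndrome position=1 → double-bit error detected (uncorrectable).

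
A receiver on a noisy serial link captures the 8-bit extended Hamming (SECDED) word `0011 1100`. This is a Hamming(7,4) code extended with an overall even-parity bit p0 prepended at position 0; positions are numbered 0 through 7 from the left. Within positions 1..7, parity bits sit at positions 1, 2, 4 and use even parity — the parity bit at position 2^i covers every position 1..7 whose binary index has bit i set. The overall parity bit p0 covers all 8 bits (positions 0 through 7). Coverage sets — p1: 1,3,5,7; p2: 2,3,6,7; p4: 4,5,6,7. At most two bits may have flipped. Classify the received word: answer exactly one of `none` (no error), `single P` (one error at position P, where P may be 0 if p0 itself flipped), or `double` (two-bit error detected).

none

s1: b1⊕b3⊕b5⊕b7 = 0⊕1⊕1⊕0 = 0
s2: b2⊕b3⊕b6⊕b7 = 1⊕1⊕0⊕0 = 0
s4: b4⊕b5⊕b6⊕b7 = 1⊕1⊕0⊕0 = 0
Syndrome (s4...s1) = 000 → position 0 (no error).
Overall parity (XOR of all 8 bits, including p0): 0⊕0⊕1⊕1⊕1⊕1⊕0⊕0 = 0
Overall=0, syndrome position=0 → no error.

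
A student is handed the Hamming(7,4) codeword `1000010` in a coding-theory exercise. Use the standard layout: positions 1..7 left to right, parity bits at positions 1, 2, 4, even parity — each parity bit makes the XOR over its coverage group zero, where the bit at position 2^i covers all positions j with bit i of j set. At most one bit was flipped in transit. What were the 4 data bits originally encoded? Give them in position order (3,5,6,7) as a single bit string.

s1: b1⊕b3⊕b5⊕b7 = 1⊕0⊕0⊕0 = 1
s2: b2⊕b3⊕b6⊕b7 = 0⊕0⊕1⊕0 = 1
s4: b4⊕b5⊕b6⊕b7 = 0⊕0⊕1⊕0 = 1
Syndrome (s4...s1) = 111 → position 7.
Flip bit 7: corrected codeword = 1000011
Data bits at positions 3,5,6,7: 0011

0011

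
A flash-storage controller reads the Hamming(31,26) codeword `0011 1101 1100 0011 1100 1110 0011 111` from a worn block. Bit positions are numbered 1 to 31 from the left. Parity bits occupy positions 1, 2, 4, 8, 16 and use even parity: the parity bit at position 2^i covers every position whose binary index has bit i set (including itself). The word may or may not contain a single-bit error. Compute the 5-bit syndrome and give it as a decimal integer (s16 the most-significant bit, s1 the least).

28

s1: b1⊕b3⊕b5⊕b7⊕b9⊕b11⊕b13⊕b15⊕b17⊕b19⊕b21⊕b23⊕b25⊕b27⊕b29⊕b31 = 0⊕1⊕1⊕0⊕1⊕0⊕0⊕1⊕1⊕0⊕1⊕1⊕0⊕1⊕1⊕1 = 0
s2: b2⊕b3⊕b6⊕b7⊕b10⊕b11⊕b14⊕b15⊕b18⊕b19⊕b22⊕b23⊕b26⊕b27⊕b30⊕b31 = 0⊕1⊕1⊕0⊕1⊕0⊕0⊕1⊕1⊕0⊕1⊕1⊕0⊕1⊕1⊕1 = 0
s4: b4⊕b5⊕b6⊕b7⊕b12⊕b13⊕b14⊕b15⊕b20⊕b21⊕b22⊕b23⊕b28⊕b29⊕b30⊕b31 = 1⊕1⊕1⊕0⊕0⊕0⊕0⊕1⊕0⊕1⊕1⊕1⊕1⊕1⊕1⊕1 = 1
s8: b8⊕b9⊕b10⊕b11⊕b12⊕b13⊕b14⊕b15⊕b24⊕b25⊕b26⊕b27⊕b28⊕b29⊕b30⊕b31 = 1⊕1⊕1⊕0⊕0⊕0⊕0⊕1⊕0⊕0⊕0⊕1⊕1⊕1⊕1⊕1 = 1
s16: b16⊕b17⊕b18⊕b19⊕b20⊕b21⊕b22⊕b23⊕b24⊕b25⊕b26⊕b27⊕b28⊕b29⊕b30⊕b31 = 1⊕1⊕1⊕0⊕0⊕1⊕1⊕1⊕0⊕0⊕0⊕1⊕1⊕1⊕1⊕1 = 1
Syndrome (s16...s1) = 11100 → position 28.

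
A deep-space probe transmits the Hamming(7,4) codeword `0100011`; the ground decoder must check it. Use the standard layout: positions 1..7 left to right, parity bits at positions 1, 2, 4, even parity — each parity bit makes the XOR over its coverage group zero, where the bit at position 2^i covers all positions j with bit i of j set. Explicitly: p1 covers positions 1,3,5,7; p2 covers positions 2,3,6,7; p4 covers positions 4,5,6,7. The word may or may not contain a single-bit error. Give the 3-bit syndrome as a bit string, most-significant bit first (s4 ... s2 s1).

s1: b1⊕b3⊕b5⊕b7 = 0⊕0⊕0⊕1 = 1
s2: b2⊕b3⊕b6⊕b7 = 1⊕0⊕1⊕1 = 1
s4: b4⊕b5⊕b6⊕b7 = 0⊕0⊕1⊕1 = 0
Syndrome (s4...s1) = 011 → position 3.

011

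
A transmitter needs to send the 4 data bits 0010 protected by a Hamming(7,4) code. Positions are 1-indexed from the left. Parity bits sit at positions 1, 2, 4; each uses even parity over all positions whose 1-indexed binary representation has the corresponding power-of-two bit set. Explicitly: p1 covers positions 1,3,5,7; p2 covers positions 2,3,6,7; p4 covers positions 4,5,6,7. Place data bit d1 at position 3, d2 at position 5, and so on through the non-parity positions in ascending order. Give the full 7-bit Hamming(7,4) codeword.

0101010

Place data bits at non-power-of-two positions: b3=0, b5=0, b6=1, b7=0.
p1 = XOR of data positions {3,5,7} = 0⊕0⊕0 = 0
p2 = XOR of data positions {3,6,7} = 0⊕1⊕0 = 1
p4 = XOR of data positions {5,6,7} = 0⊕1⊕0 = 1
Codeword b1..b7 = 0101010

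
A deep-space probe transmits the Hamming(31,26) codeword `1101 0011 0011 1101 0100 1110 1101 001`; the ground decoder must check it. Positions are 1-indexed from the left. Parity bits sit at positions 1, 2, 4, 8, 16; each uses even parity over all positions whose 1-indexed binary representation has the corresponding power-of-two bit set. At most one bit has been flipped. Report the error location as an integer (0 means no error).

s1: b1⊕b3⊕b5⊕b7⊕b9⊕b11⊕b13⊕b15⊕b17⊕b19⊕b21⊕b23⊕b25⊕b27⊕b29⊕b31 = 1⊕0⊕0⊕1⊕0⊕1⊕1⊕0⊕0⊕0⊕1⊕1⊕1⊕0⊕0⊕1 = 0
s2: b2⊕b3⊕b6⊕b7⊕b10⊕b11⊕b14⊕b15⊕b18⊕b19⊕b22⊕b23⊕b26⊕b27⊕b30⊕b31 = 1⊕0⊕0⊕1⊕0⊕1⊕1⊕0⊕1⊕0⊕1⊕1⊕1⊕0⊕0⊕1 = 1
s4: b4⊕b5⊕b6⊕b7⊕b12⊕b13⊕b14⊕b15⊕b20⊕b21⊕b22⊕b23⊕b28⊕b29⊕b30⊕b31 = 1⊕0⊕0⊕1⊕1⊕1⊕1⊕0⊕0⊕1⊕1⊕1⊕1⊕0⊕0⊕1 = 0
s8: b8⊕b9⊕b10⊕b11⊕b12⊕b13⊕b14⊕b15⊕b24⊕b25⊕b26⊕b27⊕b28⊕b29⊕b30⊕b31 = 1⊕0⊕0⊕1⊕1⊕1⊕1⊕0⊕0⊕1⊕1⊕0⊕1⊕0⊕0⊕1 = 1
s16: b16⊕b17⊕b18⊕b19⊕b20⊕b21⊕b22⊕b23⊕b24⊕b25⊕b26⊕b27⊕b28⊕b29⊕b30⊕b31 = 1⊕0⊕1⊕0⊕0⊕1⊕1⊕1⊕0⊕1⊕1⊕0⊕1⊕0⊕0⊕1 = 1
Syndrome (s16...s1) = 11010 → position 26.

26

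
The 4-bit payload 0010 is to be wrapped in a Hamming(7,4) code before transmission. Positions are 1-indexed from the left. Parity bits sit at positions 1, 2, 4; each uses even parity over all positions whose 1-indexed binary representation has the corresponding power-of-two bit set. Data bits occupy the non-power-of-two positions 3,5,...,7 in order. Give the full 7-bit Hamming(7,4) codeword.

0101010

Place data bits at non-power-of-two positions: b3=0, b5=0, b6=1, b7=0.
p1 = XOR of data positions {3,5,7} = 0⊕0⊕0 = 0
p2 = XOR of data positions {3,6,7} = 0⊕1⊕0 = 1
p4 = XOR of data positions {5,6,7} = 0⊕1⊕0 = 1
Codeword b1..b7 = 0101010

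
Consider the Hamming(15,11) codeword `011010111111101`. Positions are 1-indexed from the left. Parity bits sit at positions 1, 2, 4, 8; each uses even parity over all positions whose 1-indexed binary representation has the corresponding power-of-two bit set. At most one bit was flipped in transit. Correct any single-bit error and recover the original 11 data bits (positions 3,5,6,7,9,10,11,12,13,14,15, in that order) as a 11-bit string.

s1: b1⊕b3⊕b5⊕b7⊕b9⊕b11⊕b13⊕b15 = 0⊕1⊕1⊕1⊕1⊕1⊕1⊕1 = 1
s2: b2⊕b3⊕b6⊕b7⊕b10⊕b11⊕b14⊕b15 = 1⊕1⊕0⊕1⊕1⊕1⊕0⊕1 = 0
s4: b4⊕b5⊕b6⊕b7⊕b12⊕b13⊕b14⊕b15 = 0⊕1⊕0⊕1⊕1⊕1⊕0⊕1 = 1
s8: b8⊕b9⊕b10⊕b11⊕b12⊕b13⊕b14⊕b15 = 1⊕1⊕1⊕1⊕1⊕1⊕0⊕1 = 1
Syndrome (s8...s1) = 1101 → position 13.
Flip bit 13: corrected codeword = 011010111111001
Data bits at positions 3,5,6,7,9,10,11,12,13,14,15: 11011111001

11011111001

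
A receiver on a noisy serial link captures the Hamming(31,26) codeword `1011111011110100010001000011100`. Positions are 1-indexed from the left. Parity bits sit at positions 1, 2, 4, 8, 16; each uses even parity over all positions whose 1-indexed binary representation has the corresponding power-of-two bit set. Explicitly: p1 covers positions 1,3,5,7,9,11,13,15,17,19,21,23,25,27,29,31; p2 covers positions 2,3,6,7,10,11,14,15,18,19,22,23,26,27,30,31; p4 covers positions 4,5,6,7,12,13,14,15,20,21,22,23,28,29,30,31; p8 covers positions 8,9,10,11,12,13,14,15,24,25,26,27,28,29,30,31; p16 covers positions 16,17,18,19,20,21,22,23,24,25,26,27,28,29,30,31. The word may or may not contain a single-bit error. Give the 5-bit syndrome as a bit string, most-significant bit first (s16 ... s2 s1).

s1: b1⊕b3⊕b5⊕b7⊕b9⊕b11⊕b13⊕b15⊕b17⊕b19⊕b21⊕b23⊕b25⊕b27⊕b29⊕b31 = 1⊕1⊕1⊕1⊕1⊕1⊕0⊕0⊕0⊕0⊕0⊕0⊕0⊕1⊕1⊕0 = 0
s2: b2⊕b3⊕b6⊕b7⊕b10⊕b11⊕b14⊕b15⊕b18⊕b19⊕b22⊕b23⊕b26⊕b27⊕b30⊕b31 = 0⊕1⊕1⊕1⊕1⊕1⊕1⊕0⊕1⊕0⊕1⊕0⊕0⊕1⊕0⊕0 = 1
s4: b4⊕b5⊕b6⊕b7⊕b12⊕b13⊕b14⊕b15⊕b20⊕b21⊕b22⊕b23⊕b28⊕b29⊕b30⊕b31 = 1⊕1⊕1⊕1⊕1⊕0⊕1⊕0⊕0⊕0⊕1⊕0⊕1⊕1⊕0⊕0 = 1
s8: b8⊕b9⊕b10⊕b11⊕b12⊕b13⊕b14⊕b15⊕b24⊕b25⊕b26⊕b27⊕b28⊕b29⊕b30⊕b31 = 0⊕1⊕1⊕1⊕1⊕0⊕1⊕0⊕0⊕0⊕0⊕1⊕1⊕1⊕0⊕0 = 0
s16: b16⊕b17⊕b18⊕b19⊕b20⊕b21⊕b22⊕b23⊕b24⊕b25⊕b26⊕b27⊕b28⊕b29⊕b30⊕b31 = 0⊕0⊕1⊕0⊕0⊕0⊕1⊕0⊕0⊕0⊕0⊕1⊕1⊕1⊕0⊕0 = 1
Syndrome (s16...s1) = 10110 → position 22.

10110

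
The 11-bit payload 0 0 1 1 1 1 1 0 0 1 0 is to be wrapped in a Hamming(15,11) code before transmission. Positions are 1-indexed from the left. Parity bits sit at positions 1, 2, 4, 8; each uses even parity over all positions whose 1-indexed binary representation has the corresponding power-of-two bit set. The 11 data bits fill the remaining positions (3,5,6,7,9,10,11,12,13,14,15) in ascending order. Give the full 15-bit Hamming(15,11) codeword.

Place data bits at non-power-of-two positions: b3=0, b5=0, b6=1, b7=1, b9=1, b10=1, b11=1, b12=0, b13=0, b14=1, b15=0.
p1 = XOR of data positions {3,5,7,9,11,13,15} = 0⊕0⊕1⊕1⊕1⊕0⊕0 = 1
p2 = XOR of data positions {3,6,7,10,11,14,15} = 0⊕1⊕1⊕1⊕1⊕1⊕0 = 1
p4 = XOR of data positions {5,6,7,12,13,14,15} = 0⊕1⊕1⊕0⊕0⊕1⊕0 = 1
p8 = XOR of data positions {9,10,11,12,13,14,15} = 1⊕1⊕1⊕0⊕0⊕1⊕0 = 0
Codeword b1..b15 = 110101101110010

110101101110010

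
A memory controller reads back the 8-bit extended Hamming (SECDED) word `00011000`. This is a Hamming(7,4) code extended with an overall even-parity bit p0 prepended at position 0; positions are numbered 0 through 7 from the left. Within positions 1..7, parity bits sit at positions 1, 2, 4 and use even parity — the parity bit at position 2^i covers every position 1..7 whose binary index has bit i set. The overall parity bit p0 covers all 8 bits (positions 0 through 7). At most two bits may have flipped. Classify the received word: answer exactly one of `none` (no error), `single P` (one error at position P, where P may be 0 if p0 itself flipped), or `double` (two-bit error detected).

double

s1: b1⊕b3⊕b5⊕b7 = 0⊕1⊕0⊕0 = 1
s2: b2⊕b3⊕b6⊕b7 = 0⊕1⊕0⊕0 = 1
s4: b4⊕b5⊕b6⊕b7 = 1⊕0⊕0⊕0 = 1
Syndrome (s4...s1) = 111 → position 7.
Overall parity (XOR of all 8 bits, including p0): 0⊕0⊕0⊕1⊕1⊕0⊕0⊕0 = 0
Overall=0, syndrome position=7 → double-bit error detected (uncorrectable).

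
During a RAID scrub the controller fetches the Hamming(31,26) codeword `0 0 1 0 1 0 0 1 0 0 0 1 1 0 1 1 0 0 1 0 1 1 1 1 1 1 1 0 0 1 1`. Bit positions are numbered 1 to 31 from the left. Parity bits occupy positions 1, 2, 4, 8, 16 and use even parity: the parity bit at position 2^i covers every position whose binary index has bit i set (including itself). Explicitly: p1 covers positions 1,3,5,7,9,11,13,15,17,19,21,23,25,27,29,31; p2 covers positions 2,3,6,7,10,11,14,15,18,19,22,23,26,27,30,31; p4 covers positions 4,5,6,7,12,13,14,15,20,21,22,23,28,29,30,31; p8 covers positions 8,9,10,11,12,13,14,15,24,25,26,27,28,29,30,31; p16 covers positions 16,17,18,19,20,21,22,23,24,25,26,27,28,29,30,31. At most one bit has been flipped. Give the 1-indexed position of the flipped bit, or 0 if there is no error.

s1: b1⊕b3⊕b5⊕b7⊕b9⊕b11⊕b13⊕b15⊕b17⊕b19⊕b21⊕b23⊕b25⊕b27⊕b29⊕b31 = 0⊕1⊕1⊕0⊕0⊕0⊕1⊕1⊕0⊕1⊕1⊕1⊕1⊕1⊕0⊕1 = 0
s2: b2⊕b3⊕b6⊕b7⊕b10⊕b11⊕b14⊕b15⊕b18⊕b19⊕b22⊕b23⊕b26⊕b27⊕b30⊕b31 = 0⊕1⊕0⊕0⊕0⊕0⊕0⊕1⊕0⊕1⊕1⊕1⊕1⊕1⊕1⊕1 = 1
s4: b4⊕b5⊕b6⊕b7⊕b12⊕b13⊕b14⊕b15⊕b20⊕b21⊕b22⊕b23⊕b28⊕b29⊕b30⊕b31 = 0⊕1⊕0⊕0⊕1⊕1⊕0⊕1⊕0⊕1⊕1⊕1⊕0⊕0⊕1⊕1 = 1
s8: b8⊕b9⊕b10⊕b11⊕b12⊕b13⊕b14⊕b15⊕b24⊕b25⊕b26⊕b27⊕b28⊕b29⊕b30⊕b31 = 1⊕0⊕0⊕0⊕1⊕1⊕0⊕1⊕1⊕1⊕1⊕1⊕0⊕0⊕1⊕1 = 0
s16: b16⊕b17⊕b18⊕b19⊕b20⊕b21⊕b22⊕b23⊕b24⊕b25⊕b26⊕b27⊕b28⊕b29⊕b30⊕b31 = 1⊕0⊕0⊕1⊕0⊕1⊕1⊕1⊕1⊕1⊕1⊕1⊕0⊕0⊕1⊕1 = 1
Syndrome (s16...s1) = 10110 → position 22.

22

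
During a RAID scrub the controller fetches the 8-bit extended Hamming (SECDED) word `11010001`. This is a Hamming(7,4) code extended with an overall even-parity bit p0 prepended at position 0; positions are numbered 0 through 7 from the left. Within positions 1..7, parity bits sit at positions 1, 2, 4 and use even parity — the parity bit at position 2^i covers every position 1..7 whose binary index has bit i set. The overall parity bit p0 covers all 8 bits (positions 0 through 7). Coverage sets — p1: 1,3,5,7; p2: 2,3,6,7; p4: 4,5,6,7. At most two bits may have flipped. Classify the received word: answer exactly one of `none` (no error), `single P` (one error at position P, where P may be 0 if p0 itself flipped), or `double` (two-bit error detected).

s1: b1⊕b3⊕b5⊕b7 = 1⊕1⊕0⊕1 = 1
s2: b2⊕b3⊕b6⊕b7 = 0⊕1⊕0⊕1 = 0
s4: b4⊕b5⊕b6⊕b7 = 0⊕0⊕0⊕1 = 1
Syndrome (s4...s1) = 101 → position 5.
Overall parity (XOR of all 8 bits, including p0): 1⊕1⊕0⊕1⊕0⊕0⊕0⊕1 = 0
Overall=0, syndrome position=5 → double-bit error detected (uncorrectable).

double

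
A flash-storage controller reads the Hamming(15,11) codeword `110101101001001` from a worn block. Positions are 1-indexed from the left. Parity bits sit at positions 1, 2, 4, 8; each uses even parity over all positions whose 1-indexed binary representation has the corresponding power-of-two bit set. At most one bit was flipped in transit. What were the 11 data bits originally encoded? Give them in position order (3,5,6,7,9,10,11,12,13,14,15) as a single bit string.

s1: b1⊕b3⊕b5⊕b7⊕b9⊕b11⊕b13⊕b15 = 1⊕0⊕0⊕1⊕1⊕0⊕0⊕1 = 0
s2: b2⊕b3⊕b6⊕b7⊕b10⊕b11⊕b14⊕b15 = 1⊕0⊕1⊕1⊕0⊕0⊕0⊕1 = 0
s4: b4⊕b5⊕b6⊕b7⊕b12⊕b13⊕b14⊕b15 = 1⊕0⊕1⊕1⊕1⊕0⊕0⊕1 = 1
s8: b8⊕b9⊕b10⊕b11⊕b12⊕b13⊕b14⊕b15 = 0⊕1⊕0⊕0⊕1⊕0⊕0⊕1 = 1
Syndrome (s8...s1) = 1100 → position 12.
Flip bit 12: corrected codeword = 110101101000001
Data bits at positions 3,5,6,7,9,10,11,12,13,14,15: 00111000001

00111000001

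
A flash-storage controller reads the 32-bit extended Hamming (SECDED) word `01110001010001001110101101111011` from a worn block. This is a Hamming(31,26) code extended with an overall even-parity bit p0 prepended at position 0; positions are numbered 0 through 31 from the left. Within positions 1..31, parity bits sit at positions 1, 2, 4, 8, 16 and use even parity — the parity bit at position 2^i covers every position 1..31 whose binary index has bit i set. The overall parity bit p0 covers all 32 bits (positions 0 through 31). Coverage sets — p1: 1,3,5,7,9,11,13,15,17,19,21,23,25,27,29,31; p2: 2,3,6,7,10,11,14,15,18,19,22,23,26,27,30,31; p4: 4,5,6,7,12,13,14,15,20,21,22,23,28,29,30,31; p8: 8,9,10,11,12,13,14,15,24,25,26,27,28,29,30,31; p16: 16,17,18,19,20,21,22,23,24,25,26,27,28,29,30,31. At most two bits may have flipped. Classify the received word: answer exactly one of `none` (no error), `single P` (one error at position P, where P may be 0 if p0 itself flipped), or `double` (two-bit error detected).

s1: b1⊕b3⊕b5⊕b7⊕b9⊕b11⊕b13⊕b15⊕b17⊕b19⊕b21⊕b23⊕b25⊕b27⊕b29⊕b31 = 1⊕1⊕0⊕1⊕1⊕0⊕1⊕0⊕1⊕0⊕0⊕1⊕1⊕1⊕0⊕1 = 0
s2: b2⊕b3⊕b6⊕b7⊕b10⊕b11⊕b14⊕b15⊕b18⊕b19⊕b22⊕b23⊕b26⊕b27⊕b30⊕b31 = 1⊕1⊕0⊕1⊕0⊕0⊕0⊕0⊕1⊕0⊕1⊕1⊕1⊕1⊕1⊕1 = 0
s4: b4⊕b5⊕b6⊕b7⊕b12⊕b13⊕b14⊕b15⊕b20⊕b21⊕b22⊕b23⊕b28⊕b29⊕b30⊕b31 = 0⊕0⊕0⊕1⊕0⊕1⊕0⊕0⊕1⊕0⊕1⊕1⊕1⊕0⊕1⊕1 = 0
s8: b8⊕b9⊕b10⊕b11⊕b12⊕b13⊕b14⊕b15⊕b24⊕b25⊕b26⊕b27⊕b28⊕b29⊕b30⊕b31 = 0⊕1⊕0⊕0⊕0⊕1⊕0⊕0⊕0⊕1⊕1⊕1⊕1⊕0⊕1⊕1 = 0
s16: b16⊕b17⊕b18⊕b19⊕b20⊕b21⊕b22⊕b23⊕b24⊕b25⊕b26⊕b27⊕b28⊕b29⊕b30⊕b31 = 1⊕1⊕1⊕0⊕1⊕0⊕1⊕1⊕0⊕1⊕1⊕1⊕1⊕0⊕1⊕1 = 0
Syndrome (s16...s1) = 00000 → position 0 (no error).
Overall parity (XOR of all 32 bits, including p0): 0⊕1⊕1⊕1⊕0⊕0⊕0⊕1⊕0⊕1⊕0⊕0⊕0⊕1⊕0⊕0⊕1⊕1⊕1⊕0⊕1⊕0⊕1⊕1⊕0⊕1⊕1⊕1⊕1⊕0⊕1⊕1 = 0
Overall=0, syndrome position=0 → no error.

none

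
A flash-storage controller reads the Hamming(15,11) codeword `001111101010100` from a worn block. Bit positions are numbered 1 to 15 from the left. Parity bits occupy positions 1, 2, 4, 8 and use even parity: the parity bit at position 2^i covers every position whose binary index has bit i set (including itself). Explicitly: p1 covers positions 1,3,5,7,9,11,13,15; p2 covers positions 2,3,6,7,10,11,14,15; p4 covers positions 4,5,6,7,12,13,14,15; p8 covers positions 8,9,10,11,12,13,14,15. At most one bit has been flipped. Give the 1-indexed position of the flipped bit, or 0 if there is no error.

s1: b1⊕b3⊕b5⊕b7⊕b9⊕b11⊕b13⊕b15 = 0⊕1⊕1⊕1⊕1⊕1⊕1⊕0 = 0
s2: b2⊕b3⊕b6⊕b7⊕b10⊕b11⊕b14⊕b15 = 0⊕1⊕1⊕1⊕0⊕1⊕0⊕0 = 0
s4: b4⊕b5⊕b6⊕b7⊕b12⊕b13⊕b14⊕b15 = 1⊕1⊕1⊕1⊕0⊕1⊕0⊕0 = 1
s8: b8⊕b9⊕b10⊕b11⊕b12⊕b13⊕b14⊕b15 = 0⊕1⊕0⊕1⊕0⊕1⊕0⊕0 = 1
Syndrome (s8...s1) = 1100 → position 12.

12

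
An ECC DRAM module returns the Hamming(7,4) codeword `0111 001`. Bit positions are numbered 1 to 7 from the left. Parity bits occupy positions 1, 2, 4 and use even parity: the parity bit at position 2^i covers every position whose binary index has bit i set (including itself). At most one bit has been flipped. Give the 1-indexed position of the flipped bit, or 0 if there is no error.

2

s1: b1⊕b3⊕b5⊕b7 = 0⊕1⊕0⊕1 = 0
s2: b2⊕b3⊕b6⊕b7 = 1⊕1⊕0⊕1 = 1
s4: b4⊕b5⊕b6⊕b7 = 1⊕0⊕0⊕1 = 0
Syndrome (s4...s1) = 010 → position 2.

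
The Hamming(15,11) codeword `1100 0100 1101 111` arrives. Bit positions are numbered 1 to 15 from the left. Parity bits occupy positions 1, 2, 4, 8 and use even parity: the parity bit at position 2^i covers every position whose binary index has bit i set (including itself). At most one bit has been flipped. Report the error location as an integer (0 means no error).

s1: b1⊕b3⊕b5⊕b7⊕b9⊕b11⊕b13⊕b15 = 1⊕0⊕0⊕0⊕1⊕0⊕1⊕1 = 0
s2: b2⊕b3⊕b6⊕b7⊕b10⊕b11⊕b14⊕b15 = 1⊕0⊕1⊕0⊕1⊕0⊕1⊕1 = 1
s4: b4⊕b5⊕b6⊕b7⊕b12⊕b13⊕b14⊕b15 = 0⊕0⊕1⊕0⊕1⊕1⊕1⊕1 = 1
s8: b8⊕b9⊕b10⊕b11⊕b12⊕b13⊕b14⊕b15 = 0⊕1⊕1⊕0⊕1⊕1⊕1⊕1 = 0
Syndrome (s8...s1) = 0110 → position 6.

6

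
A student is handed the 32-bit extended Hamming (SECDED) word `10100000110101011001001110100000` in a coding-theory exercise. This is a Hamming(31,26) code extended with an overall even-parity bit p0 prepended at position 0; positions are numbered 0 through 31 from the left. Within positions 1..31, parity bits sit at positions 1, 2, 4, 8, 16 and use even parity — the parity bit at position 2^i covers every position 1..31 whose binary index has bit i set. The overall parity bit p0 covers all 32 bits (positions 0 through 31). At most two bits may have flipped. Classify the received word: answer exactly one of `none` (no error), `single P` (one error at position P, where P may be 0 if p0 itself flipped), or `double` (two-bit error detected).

s1: b1⊕b3⊕b5⊕b7⊕b9⊕b11⊕b13⊕b15⊕b17⊕b19⊕b21⊕b23⊕b25⊕b27⊕b29⊕b31 = 0⊕0⊕0⊕0⊕1⊕1⊕1⊕1⊕0⊕1⊕0⊕1⊕0⊕0⊕0⊕0 = 0
s2: b2⊕b3⊕b6⊕b7⊕b10⊕b11⊕b14⊕b15⊕b18⊕b19⊕b22⊕b23⊕b26⊕b27⊕b30⊕b31 = 1⊕0⊕0⊕0⊕0⊕1⊕0⊕1⊕0⊕1⊕1⊕1⊕1⊕0⊕0⊕0 = 1
s4: b4⊕b5⊕b6⊕b7⊕b12⊕b13⊕b14⊕b15⊕b20⊕b21⊕b22⊕b23⊕b28⊕b29⊕b30⊕b31 = 0⊕0⊕0⊕0⊕0⊕1⊕0⊕1⊕0⊕0⊕1⊕1⊕0⊕0⊕0⊕0 = 0
s8: b8⊕b9⊕b10⊕b11⊕b12⊕b13⊕b14⊕b15⊕b24⊕b25⊕b26⊕b27⊕b28⊕b29⊕b30⊕b31 = 1⊕1⊕0⊕1⊕0⊕1⊕0⊕1⊕1⊕0⊕1⊕0⊕0⊕0⊕0⊕0 = 1
s16: b16⊕b17⊕b18⊕b19⊕b20⊕b21⊕b22⊕b23⊕b24⊕b25⊕b26⊕b27⊕b28⊕b29⊕b30⊕b31 = 1⊕0⊕0⊕1⊕0⊕0⊕1⊕1⊕1⊕0⊕1⊕0⊕0⊕0⊕0⊕0 = 0
Syndrome (s16...s1) = 01010 → position 10.
Overall parity (XOR of all 32 bits, including p0): 1⊕0⊕1⊕0⊕0⊕0⊕0⊕0⊕1⊕1⊕0⊕1⊕0⊕1⊕0⊕1⊕1⊕0⊕0⊕1⊕0⊕0⊕1⊕1⊕1⊕0⊕1⊕0⊕0⊕0⊕0⊕0 = 1
Overall=1, syndrome position=10 → single-bit error at position 10.

single 10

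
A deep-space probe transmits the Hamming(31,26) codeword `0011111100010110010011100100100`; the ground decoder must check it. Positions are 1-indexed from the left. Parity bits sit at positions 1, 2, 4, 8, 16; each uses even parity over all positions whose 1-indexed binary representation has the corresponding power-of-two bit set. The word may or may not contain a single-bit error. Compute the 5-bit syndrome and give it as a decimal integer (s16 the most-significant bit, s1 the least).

s1: b1⊕b3⊕b5⊕b7⊕b9⊕b11⊕b13⊕b15⊕b17⊕b19⊕b21⊕b23⊕b25⊕b27⊕b29⊕b31 = 0⊕1⊕1⊕1⊕0⊕0⊕0⊕1⊕0⊕0⊕1⊕1⊕0⊕0⊕1⊕0 = 1
s2: b2⊕b3⊕b6⊕b7⊕b10⊕b11⊕b14⊕b15⊕b18⊕b19⊕b22⊕b23⊕b26⊕b27⊕b30⊕b31 = 0⊕1⊕1⊕1⊕0⊕0⊕1⊕1⊕1⊕0⊕1⊕1⊕1⊕0⊕0⊕0 = 1
s4: b4⊕b5⊕b6⊕b7⊕b12⊕b13⊕b14⊕b15⊕b20⊕b21⊕b22⊕b23⊕b28⊕b29⊕b30⊕b31 = 1⊕1⊕1⊕1⊕1⊕0⊕1⊕1⊕0⊕1⊕1⊕1⊕0⊕1⊕0⊕0 = 1
s8: b8⊕b9⊕b10⊕b11⊕b12⊕b13⊕b14⊕b15⊕b24⊕b25⊕b26⊕b27⊕b28⊕b29⊕b30⊕b31 = 1⊕0⊕0⊕0⊕1⊕0⊕1⊕1⊕0⊕0⊕1⊕0⊕0⊕1⊕0⊕0 = 0
s16: b16⊕b17⊕b18⊕b19⊕b20⊕b21⊕b22⊕b23⊕b24⊕b25⊕b26⊕b27⊕b28⊕b29⊕b30⊕b31 = 0⊕0⊕1⊕0⊕0⊕1⊕1⊕1⊕0⊕0⊕1⊕0⊕0⊕1⊕0⊕0 = 0
Syndrome (s16...s1) = 00111 → position 7.

7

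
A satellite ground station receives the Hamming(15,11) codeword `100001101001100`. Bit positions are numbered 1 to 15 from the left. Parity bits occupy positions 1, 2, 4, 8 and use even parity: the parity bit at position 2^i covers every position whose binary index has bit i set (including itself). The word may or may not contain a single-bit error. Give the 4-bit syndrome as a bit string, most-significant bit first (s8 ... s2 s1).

s1: b1⊕b3⊕b5⊕b7⊕b9⊕b11⊕b13⊕b15 = 1⊕0⊕0⊕1⊕1⊕0⊕1⊕0 = 0
s2: b2⊕b3⊕b6⊕b7⊕b10⊕b11⊕b14⊕b15 = 0⊕0⊕1⊕1⊕0⊕0⊕0⊕0 = 0
s4: b4⊕b5⊕b6⊕b7⊕b12⊕b13⊕b14⊕b15 = 0⊕0⊕1⊕1⊕1⊕1⊕0⊕0 = 0
s8: b8⊕b9⊕b10⊕b11⊕b12⊕b13⊕b14⊕b15 = 0⊕1⊕0⊕0⊕1⊕1⊕0⊕0 = 1
Syndrome (s8...s1) = 1000 → position 8.

1000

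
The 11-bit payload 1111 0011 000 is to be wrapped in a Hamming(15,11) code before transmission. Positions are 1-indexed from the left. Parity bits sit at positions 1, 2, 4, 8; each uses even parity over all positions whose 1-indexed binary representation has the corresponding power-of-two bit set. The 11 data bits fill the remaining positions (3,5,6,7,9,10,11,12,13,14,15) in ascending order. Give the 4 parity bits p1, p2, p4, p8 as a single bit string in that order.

0000

Place data bits at non-power-of-two positions: b3=1, b5=1, b6=1, b7=1, b9=0, b10=0, b11=1, b12=1, b13=0, b14=0, b15=0.
p1 = XOR of data positions {3,5,7,9,11,13,15} = 1⊕1⊕1⊕0⊕1⊕0⊕0 = 0
p2 = XOR of data positions {3,6,7,10,11,14,15} = 1⊕1⊕1⊕0⊕1⊕0⊕0 = 0
p4 = XOR of data positions {5,6,7,12,13,14,15} = 1⊕1⊕1⊕1⊕0⊕0⊕0 = 0
p8 = XOR of data positions {9,10,11,12,13,14,15} = 0⊕0⊕1⊕1⊕0⊕0⊕0 = 0
Parity bits p1,p2,p4,p8 = 0000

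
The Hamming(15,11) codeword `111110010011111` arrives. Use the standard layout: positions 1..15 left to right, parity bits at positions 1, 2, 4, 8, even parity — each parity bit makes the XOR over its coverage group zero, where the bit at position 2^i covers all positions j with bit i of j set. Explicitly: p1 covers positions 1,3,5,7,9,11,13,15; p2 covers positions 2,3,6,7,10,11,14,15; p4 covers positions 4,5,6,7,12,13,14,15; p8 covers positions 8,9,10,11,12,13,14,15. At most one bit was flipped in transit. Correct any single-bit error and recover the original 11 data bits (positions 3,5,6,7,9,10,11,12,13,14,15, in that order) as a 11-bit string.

s1: b1⊕b3⊕b5⊕b7⊕b9⊕b11⊕b13⊕b15 = 1⊕1⊕1⊕0⊕0⊕1⊕1⊕1 = 0
s2: b2⊕b3⊕b6⊕b7⊕b10⊕b11⊕b14⊕b15 = 1⊕1⊕0⊕0⊕0⊕1⊕1⊕1 = 1
s4: b4⊕b5⊕b6⊕b7⊕b12⊕b13⊕b14⊕b15 = 1⊕1⊕0⊕0⊕1⊕1⊕1⊕1 = 0
s8: b8⊕b9⊕b10⊕b11⊕b12⊕b13⊕b14⊕b15 = 1⊕0⊕0⊕1⊕1⊕1⊕1⊕1 = 0
Syndrome (s8...s1) = 0010 → position 2.
Flip bit 2: corrected codeword = 101110010011111
Data bits at positions 3,5,6,7,9,10,11,12,13,14,15: 11000011111

11000011111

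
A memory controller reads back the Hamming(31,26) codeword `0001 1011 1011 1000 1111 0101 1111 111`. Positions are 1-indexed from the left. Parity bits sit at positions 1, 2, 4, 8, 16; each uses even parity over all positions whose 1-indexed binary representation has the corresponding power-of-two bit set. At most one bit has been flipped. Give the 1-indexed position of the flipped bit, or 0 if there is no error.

s1: b1⊕b3⊕b5⊕b7⊕b9⊕b11⊕b13⊕b15⊕b17⊕b19⊕b21⊕b23⊕b25⊕b27⊕b29⊕b31 = 0⊕0⊕1⊕1⊕1⊕1⊕1⊕0⊕1⊕1⊕0⊕0⊕1⊕1⊕1⊕1 = 1
s2: b2⊕b3⊕b6⊕b7⊕b10⊕b11⊕b14⊕b15⊕b18⊕b19⊕b22⊕b23⊕b26⊕b27⊕b30⊕b31 = 0⊕0⊕0⊕1⊕0⊕1⊕0⊕0⊕1⊕1⊕1⊕0⊕1⊕1⊕1⊕1 = 1
s4: b4⊕b5⊕b6⊕b7⊕b12⊕b13⊕b14⊕b15⊕b20⊕b21⊕b22⊕b23⊕b28⊕b29⊕b30⊕b31 = 1⊕1⊕0⊕1⊕1⊕1⊕0⊕0⊕1⊕0⊕1⊕0⊕1⊕1⊕1⊕1 = 1
s8: b8⊕b9⊕b10⊕b11⊕b12⊕b13⊕b14⊕b15⊕b24⊕b25⊕b26⊕b27⊕b28⊕b29⊕b30⊕b31 = 1⊕1⊕0⊕1⊕1⊕1⊕0⊕0⊕1⊕1⊕1⊕1⊕1⊕1⊕1⊕1 = 1
s16: b16⊕b17⊕b18⊕b19⊕b20⊕b21⊕b22⊕b23⊕b24⊕b25⊕b26⊕b27⊕b28⊕b29⊕b30⊕b31 = 0⊕1⊕1⊕1⊕1⊕0⊕1⊕0⊕1⊕1⊕1⊕1⊕1⊕1⊕1⊕1 = 1
Syndrome (s16...s1) = 11111 → position 31.

31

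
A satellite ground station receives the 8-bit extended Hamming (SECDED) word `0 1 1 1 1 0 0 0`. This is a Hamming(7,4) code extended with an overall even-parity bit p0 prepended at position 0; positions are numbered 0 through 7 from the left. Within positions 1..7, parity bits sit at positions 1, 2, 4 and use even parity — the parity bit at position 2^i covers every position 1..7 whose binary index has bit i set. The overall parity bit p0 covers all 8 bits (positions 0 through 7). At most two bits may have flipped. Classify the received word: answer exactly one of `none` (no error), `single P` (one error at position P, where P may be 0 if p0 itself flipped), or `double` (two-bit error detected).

s1: b1⊕b3⊕b5⊕b7 = 1⊕1⊕0⊕0 = 0
s2: b2⊕b3⊕b6⊕b7 = 1⊕1⊕0⊕0 = 0
s4: b4⊕b5⊕b6⊕b7 = 1⊕0⊕0⊕0 = 1
Syndrome (s4...s1) = 100 → position 4.
Overall parity (XOR of all 8 bits, including p0): 0⊕1⊕1⊕1⊕1⊕0⊕0⊕0 = 0
Overall=0, syndrome position=4 → double-bit error detected (uncorrectable).

double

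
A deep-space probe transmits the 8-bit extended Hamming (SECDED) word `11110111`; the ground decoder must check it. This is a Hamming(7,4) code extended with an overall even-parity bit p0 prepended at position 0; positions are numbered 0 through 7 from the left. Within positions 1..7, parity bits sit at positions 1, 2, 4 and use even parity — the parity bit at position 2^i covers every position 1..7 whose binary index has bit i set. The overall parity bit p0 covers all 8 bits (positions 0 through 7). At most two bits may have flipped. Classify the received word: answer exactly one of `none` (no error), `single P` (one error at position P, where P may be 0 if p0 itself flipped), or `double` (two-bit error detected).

single 4

s1: b1⊕b3⊕b5⊕b7 = 1⊕1⊕1⊕1 = 0
s2: b2⊕b3⊕b6⊕b7 = 1⊕1⊕1⊕1 = 0
s4: b4⊕b5⊕b6⊕b7 = 0⊕1⊕1⊕1 = 1
Syndrome (s4...s1) = 100 → position 4.
Overall parity (XOR of all 8 bits, including p0): 1⊕1⊕1⊕1⊕0⊕1⊕1⊕1 = 1
Overall=1, syndrome position=4 → single-bit error at position 4.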